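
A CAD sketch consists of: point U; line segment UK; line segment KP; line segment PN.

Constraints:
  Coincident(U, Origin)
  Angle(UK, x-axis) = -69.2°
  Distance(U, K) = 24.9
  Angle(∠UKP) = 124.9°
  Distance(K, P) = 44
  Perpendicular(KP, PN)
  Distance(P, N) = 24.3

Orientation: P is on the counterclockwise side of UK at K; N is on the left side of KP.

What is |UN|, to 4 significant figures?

58.38

∠UKP = 124.9°, so KP runs at -69.2° + (180° − 124.9°) = -14.10° from the x-axis; with |KP| = 44.0, P = K + 44.0·(cos -14.10°, sin -14.10°) = (51.52, -34.00). KP is perpendicular to PN; with |PN| = 24.3 on the left of KP, N = P + 24.3·(0.2436, 0.9699) = (57.44, -10.43). Then |UN| = |N − U| = 58.38.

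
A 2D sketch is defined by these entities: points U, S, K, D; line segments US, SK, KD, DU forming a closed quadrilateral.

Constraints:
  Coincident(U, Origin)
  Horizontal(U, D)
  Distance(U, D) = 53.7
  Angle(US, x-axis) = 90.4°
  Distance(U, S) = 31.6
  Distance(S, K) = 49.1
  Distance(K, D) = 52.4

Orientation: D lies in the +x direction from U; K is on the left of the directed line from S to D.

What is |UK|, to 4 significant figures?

68.22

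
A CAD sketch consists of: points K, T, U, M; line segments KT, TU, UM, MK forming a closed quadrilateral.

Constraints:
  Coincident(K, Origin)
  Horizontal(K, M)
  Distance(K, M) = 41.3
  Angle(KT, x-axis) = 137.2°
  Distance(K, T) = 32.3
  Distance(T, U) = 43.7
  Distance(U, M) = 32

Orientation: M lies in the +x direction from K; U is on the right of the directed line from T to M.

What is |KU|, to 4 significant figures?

11.57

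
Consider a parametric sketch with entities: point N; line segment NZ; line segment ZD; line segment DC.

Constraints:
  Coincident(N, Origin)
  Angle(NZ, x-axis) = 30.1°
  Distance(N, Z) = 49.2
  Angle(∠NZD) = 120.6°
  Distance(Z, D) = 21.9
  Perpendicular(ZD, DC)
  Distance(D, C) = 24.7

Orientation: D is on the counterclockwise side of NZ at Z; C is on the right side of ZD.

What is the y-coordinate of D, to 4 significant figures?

46.57

N is at the origin; NZ runs at 30.1° with length 49.2, so Z = 49.2·(cos 30.1°, sin 30.1°) = (42.57, 24.67). ∠NZD = 120.6°, so ZD runs at 30.1° + (180° − 120.6°) = 89.50° from the x-axis; with |ZD| = 21.9, D = Z + 21.9·(cos 89.50°, sin 89.50°) = (42.76, 46.57). So D.y = 46.57.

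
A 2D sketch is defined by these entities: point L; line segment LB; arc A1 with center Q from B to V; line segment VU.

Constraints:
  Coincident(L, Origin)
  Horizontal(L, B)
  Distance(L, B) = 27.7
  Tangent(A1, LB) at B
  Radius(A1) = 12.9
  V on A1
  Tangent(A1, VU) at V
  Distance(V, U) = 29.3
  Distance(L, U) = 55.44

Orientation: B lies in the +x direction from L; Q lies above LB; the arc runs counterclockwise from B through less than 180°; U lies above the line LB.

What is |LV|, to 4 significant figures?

43.29

Checks: |QV| = 12.90 ✓; ∠(QV, VU) = 90.00° ✓; |VU| = 29.30 ✓; |LU| = 55.44 ✓.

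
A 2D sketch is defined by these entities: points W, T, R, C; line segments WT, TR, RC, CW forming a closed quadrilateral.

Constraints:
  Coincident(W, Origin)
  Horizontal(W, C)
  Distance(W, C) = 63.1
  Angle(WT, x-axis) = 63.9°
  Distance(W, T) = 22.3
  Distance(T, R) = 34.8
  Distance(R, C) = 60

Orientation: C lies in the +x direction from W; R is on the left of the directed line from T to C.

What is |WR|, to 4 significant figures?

57.00

Checks: |TR| = 34.80 ✓; |RC| = 60.00 ✓.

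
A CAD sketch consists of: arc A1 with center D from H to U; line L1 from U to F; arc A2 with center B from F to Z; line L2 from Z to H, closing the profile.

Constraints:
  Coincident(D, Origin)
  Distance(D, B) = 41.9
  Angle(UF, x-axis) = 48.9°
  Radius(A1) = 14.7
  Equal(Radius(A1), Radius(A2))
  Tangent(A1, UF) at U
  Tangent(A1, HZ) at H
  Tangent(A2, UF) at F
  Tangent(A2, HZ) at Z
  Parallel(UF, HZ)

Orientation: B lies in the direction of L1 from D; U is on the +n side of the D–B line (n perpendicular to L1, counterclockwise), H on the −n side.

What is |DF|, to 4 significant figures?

44.40

The slot axis is L1's direction at 48.9°, so u = (cos 48.9°, sin 48.9°) = (0.6574, 0.7536) and n = (−sin 48.9°, cos 48.9°) = (-0.7536, 0.6574). D is at the origin and B lies 41.9 along u from D, so B = 41.9·u = (27.54, 31.57). Tangency of A1 to both parallel lines with radius 14.7 puts U and H at D ± 14.7·n: U = (-11.08, 9.663), H = (11.08, -9.663). Equal radii place F and Z the same way about B: F = B + 14.7·n = (16.47, 41.24), Z = B − 14.7·n = (38.62, 21.91). Then |DF| = |F − D| = 44.40.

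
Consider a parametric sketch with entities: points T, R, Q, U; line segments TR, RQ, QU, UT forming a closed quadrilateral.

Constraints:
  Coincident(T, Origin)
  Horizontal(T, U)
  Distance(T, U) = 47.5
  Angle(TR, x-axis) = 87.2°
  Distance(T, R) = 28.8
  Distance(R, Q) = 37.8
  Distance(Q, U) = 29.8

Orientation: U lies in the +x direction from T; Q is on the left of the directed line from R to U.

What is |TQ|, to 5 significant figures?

48.543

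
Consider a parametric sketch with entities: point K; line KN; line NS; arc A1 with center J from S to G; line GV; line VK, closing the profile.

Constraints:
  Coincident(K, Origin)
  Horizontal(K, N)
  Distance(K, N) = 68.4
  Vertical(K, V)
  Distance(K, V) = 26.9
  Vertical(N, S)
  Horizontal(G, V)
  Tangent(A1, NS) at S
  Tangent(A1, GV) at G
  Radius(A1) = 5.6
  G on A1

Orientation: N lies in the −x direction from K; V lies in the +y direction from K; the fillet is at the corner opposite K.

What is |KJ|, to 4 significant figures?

66.31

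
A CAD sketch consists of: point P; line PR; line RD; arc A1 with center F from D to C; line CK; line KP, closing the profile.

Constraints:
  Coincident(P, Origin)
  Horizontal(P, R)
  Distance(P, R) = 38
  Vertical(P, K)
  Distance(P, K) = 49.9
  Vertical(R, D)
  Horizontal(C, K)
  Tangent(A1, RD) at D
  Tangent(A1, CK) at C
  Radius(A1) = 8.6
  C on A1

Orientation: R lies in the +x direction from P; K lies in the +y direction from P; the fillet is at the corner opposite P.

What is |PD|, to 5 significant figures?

56.122

P is at the origin; P and R share the same y with |PR| = 38.0 and R on the +x side, so R = (38.000, 0.0000). P and K share the same x with |PK| = 49.9 and K on the +y side, so K = (0.0000, 49.900). The virtual corner opposite P is at (38.000, 49.900). A1 meets RD tangentially, so FD is at right angles to RD and since A1 is tangent to CK there, FC ⟂ CK, with radius 8.6, so the center F sits 8.6 in from both sides at F = (29.400, 41.300). That places the tangent points at D = (38.000, 41.300) on RD and C = (29.400, 49.900) on CK. Then |PD| = |D − P| = 56.122.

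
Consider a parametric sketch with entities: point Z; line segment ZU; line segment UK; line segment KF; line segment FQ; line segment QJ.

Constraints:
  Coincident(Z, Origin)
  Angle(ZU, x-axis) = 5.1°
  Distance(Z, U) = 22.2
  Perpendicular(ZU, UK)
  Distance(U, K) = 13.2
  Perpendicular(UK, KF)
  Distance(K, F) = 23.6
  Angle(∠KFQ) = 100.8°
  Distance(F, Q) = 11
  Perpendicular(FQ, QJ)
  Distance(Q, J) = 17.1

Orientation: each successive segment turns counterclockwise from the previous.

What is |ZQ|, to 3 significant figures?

4.21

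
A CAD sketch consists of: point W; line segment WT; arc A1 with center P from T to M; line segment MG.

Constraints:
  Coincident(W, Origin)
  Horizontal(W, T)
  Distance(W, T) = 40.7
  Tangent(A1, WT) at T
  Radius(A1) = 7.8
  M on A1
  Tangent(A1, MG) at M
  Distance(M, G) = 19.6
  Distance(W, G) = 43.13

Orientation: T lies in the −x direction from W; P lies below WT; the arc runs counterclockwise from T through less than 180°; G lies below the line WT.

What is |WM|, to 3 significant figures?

48.3

Checks: |PM| = 7.800 ✓; ∠(PM, MG) = 90.00° ✓; |MG| = 19.60 ✓; |WG| = 43.13 ✓.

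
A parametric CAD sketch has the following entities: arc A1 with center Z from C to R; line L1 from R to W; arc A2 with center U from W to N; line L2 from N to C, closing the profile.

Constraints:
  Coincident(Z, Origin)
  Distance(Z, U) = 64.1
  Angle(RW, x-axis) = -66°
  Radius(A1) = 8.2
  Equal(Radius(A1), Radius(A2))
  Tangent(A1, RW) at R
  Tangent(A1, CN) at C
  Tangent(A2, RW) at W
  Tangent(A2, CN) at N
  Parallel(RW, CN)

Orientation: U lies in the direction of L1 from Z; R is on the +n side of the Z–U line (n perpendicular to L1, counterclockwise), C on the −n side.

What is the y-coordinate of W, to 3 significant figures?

-55.2

The slot axis is L1's direction at -66.0°, so u = (cos -66.0°, sin -66.0°) = (0.407, -0.914) and n = (−sin -66.0°, cos -66.0°) = (0.914, 0.407). Z is at the origin and U lies 64.1 along u from Z, so U = 64.1·u = (26.1, -58.6). Tangency of A1 to both parallel lines with radius 8.2 puts R and C at Z ± 8.2·n: R = (7.49, 3.34), C = (-7.49, -3.34). Equal radii place W and N the same way about U: W = U + 8.2·n = (33.6, -55.2), N = U − 8.2·n = (18.6, -61.9). So W.y = -55.2.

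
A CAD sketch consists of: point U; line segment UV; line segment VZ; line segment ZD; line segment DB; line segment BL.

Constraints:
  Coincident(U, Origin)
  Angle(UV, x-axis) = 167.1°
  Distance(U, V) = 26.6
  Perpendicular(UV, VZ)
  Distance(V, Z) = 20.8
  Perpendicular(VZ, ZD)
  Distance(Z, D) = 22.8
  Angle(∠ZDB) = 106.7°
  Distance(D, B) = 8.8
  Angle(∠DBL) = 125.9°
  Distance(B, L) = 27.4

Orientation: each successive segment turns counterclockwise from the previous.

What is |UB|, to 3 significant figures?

12.4

U is at the origin; UV runs at 167.1° with length 26.6, so V = (-25.9, 5.94). UV is perpendicular to VZ, so VZ runs at -103°; with |VZ| = 20.8, Z = (-30.6, -14.3). VZ is perpendicular to ZD, so ZD runs at -12.9°; with |ZD| = 22.8, D = (-8.35, -19.4). ∠ZDB = 106.7° gives DB at 60.4° from the x-axis; with |DB| = 8.8, B = (-4.00, -11.8). Then |UB| = |B − U| = 12.4.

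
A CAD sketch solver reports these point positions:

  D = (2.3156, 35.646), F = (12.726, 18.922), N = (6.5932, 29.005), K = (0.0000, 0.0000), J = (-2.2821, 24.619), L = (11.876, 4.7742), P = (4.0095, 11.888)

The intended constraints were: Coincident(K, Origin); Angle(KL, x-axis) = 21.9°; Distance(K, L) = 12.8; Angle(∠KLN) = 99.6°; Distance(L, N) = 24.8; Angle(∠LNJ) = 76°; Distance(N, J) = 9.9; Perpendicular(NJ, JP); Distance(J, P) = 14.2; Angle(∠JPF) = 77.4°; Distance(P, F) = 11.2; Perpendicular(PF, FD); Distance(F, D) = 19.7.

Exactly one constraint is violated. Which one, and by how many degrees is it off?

Perpendicular(PF, FD) — off by 7.00°.

K = (0.00, 0.00) ✓; KL at 21.90° ✓; |KL| = 12.80 ✓; ∠KLN = 99.60° ✓; |LN| = 24.80 ✓; ∠LNJ = 76.00° ✓; |NJ| = 9.900 ✓; ∠(NJ, JP) = 90.00° ✓; |JP| = 14.20 ✓; ∠JPF = 77.40° ✓; |PF| = 11.20 ✓; ∠(PF, FD) = 83.00° ✗; |FD| = 19.70 ✓.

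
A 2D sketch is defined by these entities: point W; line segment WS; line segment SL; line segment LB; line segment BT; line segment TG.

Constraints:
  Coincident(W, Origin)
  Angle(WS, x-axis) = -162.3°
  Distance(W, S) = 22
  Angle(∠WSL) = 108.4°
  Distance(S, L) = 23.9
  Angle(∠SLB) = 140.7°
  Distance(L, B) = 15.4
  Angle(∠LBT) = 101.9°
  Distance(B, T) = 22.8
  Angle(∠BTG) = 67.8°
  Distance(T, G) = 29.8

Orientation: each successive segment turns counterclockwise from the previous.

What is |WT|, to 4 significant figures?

33.53

∠SLB = 140.7° gives LB at -51.40° from the x-axis; with |LB| = 15.4, B = (-11.64, -42.62). ∠LBT = 101.9° gives BT at 26.70° from the x-axis; with |BT| = 22.8, T = (8.726, -32.38). Then |WT| = |T − W| = 33.53.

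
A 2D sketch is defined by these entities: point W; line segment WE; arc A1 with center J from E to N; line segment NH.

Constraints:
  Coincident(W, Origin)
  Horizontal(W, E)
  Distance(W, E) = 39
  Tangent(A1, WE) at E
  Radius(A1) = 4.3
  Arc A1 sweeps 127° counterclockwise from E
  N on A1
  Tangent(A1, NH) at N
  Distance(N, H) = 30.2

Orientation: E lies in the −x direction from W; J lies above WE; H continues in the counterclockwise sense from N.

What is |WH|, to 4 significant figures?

62.04

W is at the origin; W and E share the same y with |WE| = 39.0 and E on the −x side, so E = (-39.00, 0.000). The tangent condition forces JE to be normal to WE, so J = E + (0, 4.3) = (-39.00, 4.300). On A1, E sits at bearing -90° from J; a 127° counterclockwise sweep puts N at bearing 37°, so N = J + 4.3·(cos 37°, sin 37°) = (-35.57, 6.888). A1 meets NH tangentially, so JN is at right angles to NH, so NH runs along (−sin 37°, cos 37°); with |NH| = 30.2, H = (-53.74, 31.01). Then |WH| = |H − W| = 62.04.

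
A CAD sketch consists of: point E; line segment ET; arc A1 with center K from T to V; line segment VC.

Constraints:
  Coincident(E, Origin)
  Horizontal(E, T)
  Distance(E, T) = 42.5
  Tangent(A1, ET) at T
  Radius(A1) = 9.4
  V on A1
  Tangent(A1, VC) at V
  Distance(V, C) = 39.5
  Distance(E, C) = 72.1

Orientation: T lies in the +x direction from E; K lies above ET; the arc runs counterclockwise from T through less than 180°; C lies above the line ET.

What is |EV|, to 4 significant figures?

52.68

Checks: E = (0.00, 0.00) ✓; |KV| = 9.400 ✓; ∠(KV, VC) = 90.00° ✓; |VC| = 39.50 ✓; |EC| = 72.10 ✓.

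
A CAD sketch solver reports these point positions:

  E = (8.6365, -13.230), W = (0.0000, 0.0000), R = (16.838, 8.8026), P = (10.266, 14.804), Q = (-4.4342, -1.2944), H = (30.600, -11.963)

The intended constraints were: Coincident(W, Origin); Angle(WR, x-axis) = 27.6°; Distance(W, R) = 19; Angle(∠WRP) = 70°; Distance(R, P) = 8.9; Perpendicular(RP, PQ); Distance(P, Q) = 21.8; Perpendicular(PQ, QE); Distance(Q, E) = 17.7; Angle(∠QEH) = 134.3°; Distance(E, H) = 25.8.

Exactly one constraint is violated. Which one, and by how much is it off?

Distance(E, H) = 25.8 — off by 3.80.

W = (0.00, 0.00) ✓; WR at 27.60° ✓; |WR| = 19.00 ✓; ∠WRP = 70.00° ✓; |RP| = 8.900 ✓; ∠(RP, PQ) = 90.00° ✓; |PQ| = 21.80 ✓; ∠(PQ, QE) = 90.00° ✓; |QE| = 17.70 ✓; ∠QEH = 134.3° ✓; |EH| = 22.00 ✗.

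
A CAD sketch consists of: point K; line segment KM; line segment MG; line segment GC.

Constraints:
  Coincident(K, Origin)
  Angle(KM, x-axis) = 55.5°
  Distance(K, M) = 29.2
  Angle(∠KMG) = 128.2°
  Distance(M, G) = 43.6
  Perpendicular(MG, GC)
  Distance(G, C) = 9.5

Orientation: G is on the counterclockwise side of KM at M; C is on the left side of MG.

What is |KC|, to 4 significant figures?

63.11

K is at the origin; KM runs at 55.5° with length 29.2, so M = 29.2·(cos 55.5°, sin 55.5°) = (16.54, 24.06). ∠KMG = 128.2°, so MG runs at 55.5° + (180° − 128.2°) = 107.3° from the x-axis; with |MG| = 43.6, G = M + 43.6·(cos 107.3°, sin 107.3°) = (3.574, 65.69). MG is perpendicular to GC; with |GC| = 9.5 on the left of MG, C = G + 9.5·(-0.9548, -0.2974) = (-5.497, 62.87). Then |KC| = |C − K| = 63.11.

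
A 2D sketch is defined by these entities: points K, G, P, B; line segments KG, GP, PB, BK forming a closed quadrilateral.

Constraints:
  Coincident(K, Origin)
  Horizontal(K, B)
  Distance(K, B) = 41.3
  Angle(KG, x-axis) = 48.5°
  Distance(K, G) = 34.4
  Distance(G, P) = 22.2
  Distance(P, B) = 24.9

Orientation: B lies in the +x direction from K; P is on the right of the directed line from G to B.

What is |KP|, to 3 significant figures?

17.4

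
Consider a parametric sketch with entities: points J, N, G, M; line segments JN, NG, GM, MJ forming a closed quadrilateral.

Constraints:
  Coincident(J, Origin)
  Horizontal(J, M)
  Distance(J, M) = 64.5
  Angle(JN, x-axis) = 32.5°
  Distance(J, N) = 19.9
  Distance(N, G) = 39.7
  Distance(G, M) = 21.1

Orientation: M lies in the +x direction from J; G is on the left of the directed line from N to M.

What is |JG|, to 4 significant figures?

58.78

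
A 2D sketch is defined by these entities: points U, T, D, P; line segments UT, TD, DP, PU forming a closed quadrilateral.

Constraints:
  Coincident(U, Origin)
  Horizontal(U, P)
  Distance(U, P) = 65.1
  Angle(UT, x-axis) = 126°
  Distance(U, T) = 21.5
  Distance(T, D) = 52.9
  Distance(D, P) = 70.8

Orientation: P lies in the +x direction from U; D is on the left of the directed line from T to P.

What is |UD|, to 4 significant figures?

61.11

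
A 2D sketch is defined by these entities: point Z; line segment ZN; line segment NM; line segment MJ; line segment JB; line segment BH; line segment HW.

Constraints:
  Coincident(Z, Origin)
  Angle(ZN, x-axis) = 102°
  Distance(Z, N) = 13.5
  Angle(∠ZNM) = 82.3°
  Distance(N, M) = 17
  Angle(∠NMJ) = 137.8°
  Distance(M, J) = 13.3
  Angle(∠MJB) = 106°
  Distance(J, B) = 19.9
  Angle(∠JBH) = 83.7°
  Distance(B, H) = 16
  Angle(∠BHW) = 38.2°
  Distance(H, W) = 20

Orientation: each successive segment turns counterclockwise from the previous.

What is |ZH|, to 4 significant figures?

5.551

Z is at the origin; ZN runs at 102.0° with length 13.5, so N = (-2.807, 13.20). ∠ZNM = 82.3° gives NM at -160.3° from the x-axis; with |NM| = 17.0, M = (-18.81, 7.474). ∠NMJ = 137.8° gives MJ at -118.1° from the x-axis; with |MJ| = 13.3, J = (-25.08, -4.258). ∠MJB = 106.0° gives JB at -44.10° from the x-axis; with |JB| = 19.9, B = (-10.79, -18.11). ∠JBH = 83.7° gives BH at 52.20° from the x-axis; with |BH| = 16.0, H = (-0.9790, -5.464). Then |ZH| = |H − Z| = 5.551.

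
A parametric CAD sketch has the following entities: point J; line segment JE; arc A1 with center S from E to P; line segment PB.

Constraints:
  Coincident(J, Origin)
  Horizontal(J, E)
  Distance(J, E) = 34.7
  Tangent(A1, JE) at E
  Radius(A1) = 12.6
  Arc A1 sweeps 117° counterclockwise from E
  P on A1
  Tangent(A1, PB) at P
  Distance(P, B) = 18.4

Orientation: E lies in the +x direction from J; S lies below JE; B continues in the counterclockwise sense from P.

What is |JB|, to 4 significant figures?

47.10

J is at the origin; J and E share the same y with |JE| = 34.7 and E on the +x side, so E = (34.70, 0.000). The tangent condition forces SE to be normal to JE, so S = E + (0, -12.6) = (34.70, -12.60). On A1, E sits at bearing 90° from S; a 117° counterclockwise sweep puts P at bearing 207°, so P = S + 12.6·(cos 207°, sin 207°) = (23.47, -18.32). A1 meets PB tangentially, so SP is at right angles to PB, so PB runs along (−sin 207°, cos 207°); with |PB| = 18.4, B = (31.83, -34.71). Then |JB| = |B − J| = 47.10.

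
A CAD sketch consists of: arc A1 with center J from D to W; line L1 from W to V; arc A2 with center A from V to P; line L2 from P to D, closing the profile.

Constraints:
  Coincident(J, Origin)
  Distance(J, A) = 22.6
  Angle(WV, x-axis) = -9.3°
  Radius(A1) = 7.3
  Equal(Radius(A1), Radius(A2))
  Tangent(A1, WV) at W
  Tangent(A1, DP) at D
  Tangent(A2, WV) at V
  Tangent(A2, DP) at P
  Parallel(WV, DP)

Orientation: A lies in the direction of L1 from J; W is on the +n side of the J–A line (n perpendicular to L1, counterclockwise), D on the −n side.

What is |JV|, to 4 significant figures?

23.75

The slot axis is L1's direction at -9.3°, so u = (cos -9.3°, sin -9.3°) = (0.9869, -0.1616) and n = (−sin -9.3°, cos -9.3°) = (0.1616, 0.9869). J is at the origin and A lies 22.6 along u from J, so A = 22.6·u = (22.30, -3.652). Tangency of A1 to both parallel lines with radius 7.3 puts W and D at J ± 7.3·n: W = (1.180, 7.204), D = (-1.180, -7.204). Equal radii place V and P the same way about A: V = A + 7.3·n = (23.48, 3.552), P = A − 7.3·n = (21.12, -10.86). Then |JV| = |V − J| = 23.75.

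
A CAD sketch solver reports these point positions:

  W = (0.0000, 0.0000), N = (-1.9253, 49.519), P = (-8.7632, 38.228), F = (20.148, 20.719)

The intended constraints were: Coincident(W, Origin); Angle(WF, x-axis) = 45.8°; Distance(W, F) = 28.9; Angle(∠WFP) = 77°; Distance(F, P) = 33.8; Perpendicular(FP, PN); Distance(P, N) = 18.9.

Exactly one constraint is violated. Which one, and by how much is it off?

Distance(P, N) = 18.9 — off by 5.70.

W = (0.00, 0.00) ✓; WF at 45.80° ✓; |WF| = 28.90 ✓; ∠WFP = 77.00° ✓; |FP| = 33.80 ✓; ∠(FP, PN) = 90.00° ✓; |PN| = 13.20 ✗.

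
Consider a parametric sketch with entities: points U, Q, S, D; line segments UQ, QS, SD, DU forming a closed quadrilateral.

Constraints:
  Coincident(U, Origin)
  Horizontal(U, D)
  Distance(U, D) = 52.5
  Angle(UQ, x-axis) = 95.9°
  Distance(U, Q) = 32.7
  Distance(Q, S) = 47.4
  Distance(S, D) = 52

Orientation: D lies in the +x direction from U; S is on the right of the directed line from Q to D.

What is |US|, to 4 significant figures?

14.73

U is at the origin; UD is horizontal with |UD| = 52.5 and D in +x, so D = (52.5, 0). UQ runs at 95.9° with |UQ| = 32.7, so Q = (-3.361, 32.53). S is determined by |QS| = 47.4 and |SD| = 52.0 together: it lies at the intersection of circle(Q, 47.4) and circle(D, 52.0). With |QD| = 64.64, the foot of the radical line on QD is 28.78 from Q and the perpendicular offset is √(47.4² − 28.78²) = 37.66. Taking the right-of-QD solution: S = (2.563, -14.50).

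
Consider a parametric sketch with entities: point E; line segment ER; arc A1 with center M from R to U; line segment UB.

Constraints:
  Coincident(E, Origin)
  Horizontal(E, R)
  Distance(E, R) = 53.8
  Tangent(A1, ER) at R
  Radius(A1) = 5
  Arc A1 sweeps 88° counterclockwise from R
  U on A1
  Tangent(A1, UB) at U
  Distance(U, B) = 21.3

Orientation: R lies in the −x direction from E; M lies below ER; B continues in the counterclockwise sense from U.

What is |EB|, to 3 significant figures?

65.0

On A1, R sits at bearing 90° from M; an 88° counterclockwise sweep puts U at bearing 178°, so U = M + 5.0·(cos 178°, sin 178°) = (-58.8, -4.83). Since A1 is tangent to UB there, MU ⟂ UB, so UB runs along (−sin 178°, cos 178°); with |UB| = 21.3, B = (-59.5, -26.1). Then |EB| = |B − E| = 65.0.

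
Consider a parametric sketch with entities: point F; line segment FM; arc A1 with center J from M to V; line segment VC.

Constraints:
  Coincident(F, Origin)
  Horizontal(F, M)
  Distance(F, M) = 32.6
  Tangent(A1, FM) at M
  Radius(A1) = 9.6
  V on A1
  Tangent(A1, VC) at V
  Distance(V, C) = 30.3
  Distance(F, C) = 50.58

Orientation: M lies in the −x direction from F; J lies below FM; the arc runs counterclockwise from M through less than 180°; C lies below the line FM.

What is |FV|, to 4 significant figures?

43.53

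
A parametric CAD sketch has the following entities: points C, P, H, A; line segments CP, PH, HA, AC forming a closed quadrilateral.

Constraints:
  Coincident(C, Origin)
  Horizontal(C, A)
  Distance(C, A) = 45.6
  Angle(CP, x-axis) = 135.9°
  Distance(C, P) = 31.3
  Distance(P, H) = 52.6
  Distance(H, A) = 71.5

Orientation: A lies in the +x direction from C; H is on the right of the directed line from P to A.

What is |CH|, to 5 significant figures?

36.091

C is at the origin; C and A share the same y with |CA| = 45.6 and A in +x, so A = (45.6, 0). CP runs at 135.9° with |CP| = 31.3, so P = (-22.477, 21.782). H is determined by |PH| = 52.6 and |HA| = 71.5 together: it lies at the intersection of circle(P, 52.6) and circle(A, 71.5). With |PA| = 71.477, the foot of the radical line on PA is 19.331 from P and the perpendicular offset is √(52.6² − 19.331²) = 48.919. Taking the right-of-PA solution: H = (-18.973, -30.701).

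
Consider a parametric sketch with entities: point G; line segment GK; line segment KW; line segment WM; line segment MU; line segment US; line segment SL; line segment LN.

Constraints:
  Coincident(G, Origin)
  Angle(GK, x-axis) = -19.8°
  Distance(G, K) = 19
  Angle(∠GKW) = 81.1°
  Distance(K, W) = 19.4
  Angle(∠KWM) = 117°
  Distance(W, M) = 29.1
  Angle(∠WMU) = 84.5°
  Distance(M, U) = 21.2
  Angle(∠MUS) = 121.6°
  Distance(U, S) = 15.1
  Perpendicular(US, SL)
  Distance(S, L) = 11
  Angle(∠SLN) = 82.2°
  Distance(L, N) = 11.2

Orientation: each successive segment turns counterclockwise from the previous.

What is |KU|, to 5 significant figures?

36.078

G is at the origin; GK runs at -19.8° with length 19.0, so K = (17.877, -6.4360). ∠GKW = 81.1° gives KW at 79.100° from the x-axis; with |KW| = 19.4, W = (21.545, 12.614). ∠KWM = 117.0° gives WM at 142.10° from the x-axis; with |WM| = 29.1, M = (-1.4172, 30.490). ∠WMU = 84.5° gives MU at -122.40° from the x-axis; with |MU| = 21.2, U = (-12.777, 12.590). Then |KU| = |U − K| = 36.078.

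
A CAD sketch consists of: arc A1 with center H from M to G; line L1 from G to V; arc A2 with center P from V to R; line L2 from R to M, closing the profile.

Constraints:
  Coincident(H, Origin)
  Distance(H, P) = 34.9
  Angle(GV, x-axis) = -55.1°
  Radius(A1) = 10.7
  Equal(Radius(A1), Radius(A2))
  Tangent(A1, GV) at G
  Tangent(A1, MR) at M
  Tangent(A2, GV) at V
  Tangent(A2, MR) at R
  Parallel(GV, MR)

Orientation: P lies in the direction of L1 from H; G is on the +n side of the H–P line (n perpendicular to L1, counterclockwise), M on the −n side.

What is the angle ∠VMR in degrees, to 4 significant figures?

31.52°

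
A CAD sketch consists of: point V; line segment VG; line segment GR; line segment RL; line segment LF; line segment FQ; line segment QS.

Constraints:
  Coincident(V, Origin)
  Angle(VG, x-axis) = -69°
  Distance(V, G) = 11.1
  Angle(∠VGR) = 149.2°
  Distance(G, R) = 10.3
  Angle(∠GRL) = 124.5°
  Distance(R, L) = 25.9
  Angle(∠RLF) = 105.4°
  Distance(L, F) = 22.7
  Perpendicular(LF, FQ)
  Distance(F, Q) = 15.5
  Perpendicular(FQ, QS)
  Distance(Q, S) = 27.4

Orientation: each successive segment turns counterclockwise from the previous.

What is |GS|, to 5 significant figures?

17.912

V is at the origin; VG runs at -69.0° with length 11.1, so G = (3.9779, -10.363). ∠VGR = 149.2° gives GR at -38.200° from the x-axis; with |GR| = 10.3, R = (12.072, -16.732). ∠GRL = 124.5° gives RL at 17.300° from the x-axis; with |RL| = 25.9, L = (36.801, -9.0303). ∠RLF = 105.4° gives LF at 91.900° from the x-axis; with |LF| = 22.7, F = (36.048, 13.657). LF is perpendicular to FQ, so FQ runs at -178.10°; with |FQ| = 15.5, Q = (20.556, 13.143). FQ ⟂ QS, so QS runs at -88.100°; with |QS| = 27.4, S = (21.465, -14.242). Then |GS| = |S − G| = 17.912.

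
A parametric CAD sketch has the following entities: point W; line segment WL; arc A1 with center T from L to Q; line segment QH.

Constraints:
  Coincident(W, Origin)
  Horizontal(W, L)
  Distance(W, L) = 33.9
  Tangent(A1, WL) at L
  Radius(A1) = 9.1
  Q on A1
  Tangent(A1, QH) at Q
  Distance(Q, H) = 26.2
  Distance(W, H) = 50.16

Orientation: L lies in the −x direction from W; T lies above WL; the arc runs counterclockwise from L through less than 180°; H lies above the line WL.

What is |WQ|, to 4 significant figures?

28.08

Checks: W.y = 0.00, L.y = 0.00 ✓; |TQ| = 9.100 ✓; ∠(TQ, QH) = 90.00° ✓; |QH| = 26.20 ✓; |WH| = 50.16 ✓.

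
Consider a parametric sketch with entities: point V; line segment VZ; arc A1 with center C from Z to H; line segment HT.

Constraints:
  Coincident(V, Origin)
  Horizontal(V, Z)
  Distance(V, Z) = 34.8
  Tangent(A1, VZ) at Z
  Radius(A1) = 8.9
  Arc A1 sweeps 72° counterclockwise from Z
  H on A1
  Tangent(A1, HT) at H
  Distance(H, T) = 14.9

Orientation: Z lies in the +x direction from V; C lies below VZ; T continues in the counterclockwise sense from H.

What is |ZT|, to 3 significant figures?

24.2

On A1, Z sits at bearing 90° from C; a 72° counterclockwise sweep puts H at bearing 162°, so H = C + 8.9·(cos 162°, sin 162°) = (26.3, -6.15). A1 meets HT tangentially, so CH is at right angles to HT, so HT runs along (−sin 162°, cos 162°); with |HT| = 14.9, T = (21.7, -20.3). Then |ZT| = |T − Z| = 24.2.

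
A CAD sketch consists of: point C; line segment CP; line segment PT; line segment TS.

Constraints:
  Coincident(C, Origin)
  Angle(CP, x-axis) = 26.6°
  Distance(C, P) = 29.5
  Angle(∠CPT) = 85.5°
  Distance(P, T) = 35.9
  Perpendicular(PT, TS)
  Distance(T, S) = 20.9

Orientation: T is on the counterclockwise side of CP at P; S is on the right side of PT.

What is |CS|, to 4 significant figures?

60.49

C is at the origin; CP runs at 26.6° with length 29.5, so P = 29.5·(cos 26.6°, sin 26.6°) = (26.38, 13.21). ∠CPT = 85.5°, so PT runs at 26.6° + (180° − 85.5°) = 121.1° from the x-axis; with |PT| = 35.9, T = P + 35.9·(cos 121.1°, sin 121.1°) = (7.834, 43.95). PT ⟂ TS; with |TS| = 20.9 on the right of PT, S = T + 20.9·(0.8563, 0.5165) = (25.73, 54.74). Then |CS| = |S − C| = 60.49.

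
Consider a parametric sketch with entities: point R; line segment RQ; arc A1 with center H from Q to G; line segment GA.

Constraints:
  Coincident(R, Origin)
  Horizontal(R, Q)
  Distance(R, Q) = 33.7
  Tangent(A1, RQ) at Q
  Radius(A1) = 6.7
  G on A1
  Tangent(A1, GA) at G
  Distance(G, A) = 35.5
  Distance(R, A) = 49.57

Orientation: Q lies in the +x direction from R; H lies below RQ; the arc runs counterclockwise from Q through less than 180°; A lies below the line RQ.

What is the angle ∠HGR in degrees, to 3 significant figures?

168°

R is at the origin; R and Q share the same y with |RQ| = 33.7 and Q on the +x side, so Q = (33.7, 0.00). Since A1 is tangent to RQ there, HQ ⟂ RQ, so H = Q + (0, -6.7) = (33.7, -6.70). Since HG ⟂ GA (tangency), |HA| = √(6.7² + 35.5²) = 36.1 regardless of where G sits on A1. So A lies on both circle(R, 49.57) and circle(H, 36.1); the below-RQ intersection is A = (26.2, -42.0). G is the foot of the tangent from A: G = (27.0, -6.56).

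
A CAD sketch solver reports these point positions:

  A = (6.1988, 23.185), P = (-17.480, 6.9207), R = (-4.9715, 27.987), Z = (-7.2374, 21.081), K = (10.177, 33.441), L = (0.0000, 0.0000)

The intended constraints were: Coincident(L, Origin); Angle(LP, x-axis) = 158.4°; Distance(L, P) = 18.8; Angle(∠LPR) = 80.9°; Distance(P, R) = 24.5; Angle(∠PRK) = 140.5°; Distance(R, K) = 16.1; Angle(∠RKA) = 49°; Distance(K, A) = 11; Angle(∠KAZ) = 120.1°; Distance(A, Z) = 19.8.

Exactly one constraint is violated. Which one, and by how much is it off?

Distance(A, Z) = 19.8 — off by 6.20.

L = (0.00, 0.00) ✓; LP at 158.4° ✓; |LP| = 18.80 ✓; ∠LPR = 80.90° ✓; |PR| = 24.50 ✓; ∠PRK = 140.5° ✓; |RK| = 16.10 ✓; ∠RKA = 49.00° ✓; |KA| = 11.00 ✓; ∠KAZ = 120.1° ✓; |AZ| = 13.60 ✗.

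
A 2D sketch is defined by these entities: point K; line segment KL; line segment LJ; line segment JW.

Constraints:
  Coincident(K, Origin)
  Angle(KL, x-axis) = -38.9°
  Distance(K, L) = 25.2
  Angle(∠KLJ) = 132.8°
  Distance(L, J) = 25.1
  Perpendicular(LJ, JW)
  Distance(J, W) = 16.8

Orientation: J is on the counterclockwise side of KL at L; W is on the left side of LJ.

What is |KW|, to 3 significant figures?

42.3

∠KLJ = 132.8°, so LJ runs at -38.9° + (180° − 132.8°) = 8.30° from the x-axis; with |LJ| = 25.1, J = L + 25.1·(cos 8.30°, sin 8.30°) = (44.4, -12.2). LJ ⟂ JW; with |JW| = 16.8 on the left of LJ, W = J + 16.8·(-0.144, 0.990) = (42.0, 4.42). Then |KW| = |W − K| = 42.3.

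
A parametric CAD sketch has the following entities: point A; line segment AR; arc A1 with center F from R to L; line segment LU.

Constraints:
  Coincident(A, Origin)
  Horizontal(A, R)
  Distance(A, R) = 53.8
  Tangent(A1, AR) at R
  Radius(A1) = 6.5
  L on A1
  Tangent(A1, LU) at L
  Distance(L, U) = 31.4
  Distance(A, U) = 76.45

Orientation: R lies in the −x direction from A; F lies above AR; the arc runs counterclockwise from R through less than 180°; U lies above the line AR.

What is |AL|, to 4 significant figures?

49.76

A is at the origin; AR is horizontal with |AR| = 53.8 and R on the −x side, so R = (-53.80, 0.000). Since A1 is tangent to AR there, FR ⟂ AR, so F = R + (0, 6.5) = (-53.80, 6.500). Since FL ⟂ LU (tangency), |FU| = √(6.5² + 31.4²) = 32.07 regardless of where L sits on A1. So U lies on both circle(A, 76.45) and circle(F, 32.07); the above-AR intersection is U = (-67.78, 35.36). L is the foot of the tangent from U: L = (-48.65, 10.46).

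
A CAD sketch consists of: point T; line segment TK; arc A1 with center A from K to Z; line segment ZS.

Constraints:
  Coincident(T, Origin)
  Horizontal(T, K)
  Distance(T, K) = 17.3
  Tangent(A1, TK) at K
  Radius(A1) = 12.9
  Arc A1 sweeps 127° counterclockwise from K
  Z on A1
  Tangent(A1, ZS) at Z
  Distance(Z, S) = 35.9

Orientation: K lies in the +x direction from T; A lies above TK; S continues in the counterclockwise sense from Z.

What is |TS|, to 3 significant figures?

49.7

T is at the origin; TK is horizontal with |TK| = 17.3 and K on the +x side, so K = (17.3, 0.00). The tangent condition forces AK to be normal to TK, so A = K + (0, 12.9) = (17.3, 12.9). On A1, K sits at bearing -90° from A; a 127° counterclockwise sweep puts Z at bearing 37°, so Z = A + 12.9·(cos 37°, sin 37°) = (27.6, 20.7). Since A1 is tangent to ZS there, AZ ⟂ ZS, so ZS runs along (−sin 37°, cos 37°); with |ZS| = 35.9, S = (6.00, 49.3). Then |TS| = |S − T| = 49.7.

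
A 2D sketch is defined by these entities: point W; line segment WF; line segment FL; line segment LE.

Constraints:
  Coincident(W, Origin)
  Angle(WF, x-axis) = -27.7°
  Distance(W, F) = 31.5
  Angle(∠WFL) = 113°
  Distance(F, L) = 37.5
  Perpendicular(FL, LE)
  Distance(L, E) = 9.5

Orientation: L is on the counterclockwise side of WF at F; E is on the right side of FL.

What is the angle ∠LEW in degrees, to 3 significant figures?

52.3°

∠WFL = 113.0°, so FL runs at -27.7° + (180° − 113.0°) = 39.3° from the x-axis; with |FL| = 37.5, L = F + 37.5·(cos 39.3°, sin 39.3°) = (56.9, 9.11). FL ⟂ LE; with |LE| = 9.5 on the right of FL, E = L + 9.5·(0.633, -0.774) = (62.9, 1.76). Then cos ∠LEW = EL·EW / (|EL||EW|), giving 52.3°.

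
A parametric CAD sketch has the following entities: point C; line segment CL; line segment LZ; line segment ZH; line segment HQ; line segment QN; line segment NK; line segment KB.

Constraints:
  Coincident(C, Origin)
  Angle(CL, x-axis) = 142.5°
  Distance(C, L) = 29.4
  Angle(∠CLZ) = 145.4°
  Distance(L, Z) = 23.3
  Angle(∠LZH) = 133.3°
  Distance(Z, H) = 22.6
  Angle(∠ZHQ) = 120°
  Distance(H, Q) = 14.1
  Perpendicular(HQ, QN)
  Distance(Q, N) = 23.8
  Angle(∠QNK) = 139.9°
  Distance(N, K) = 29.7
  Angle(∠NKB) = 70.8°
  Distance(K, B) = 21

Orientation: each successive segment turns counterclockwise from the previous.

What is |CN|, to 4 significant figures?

36.72

∠ZHQ = 120.0° gives HQ at -76.20° from the x-axis; with |HQ| = 14.1, Q = (-59.54, -10.26). HQ ⟂ QN, so QN runs at 13.80°; with |QN| = 23.8, N = (-36.43, -4.582). Then |CN| = |N − C| = 36.72.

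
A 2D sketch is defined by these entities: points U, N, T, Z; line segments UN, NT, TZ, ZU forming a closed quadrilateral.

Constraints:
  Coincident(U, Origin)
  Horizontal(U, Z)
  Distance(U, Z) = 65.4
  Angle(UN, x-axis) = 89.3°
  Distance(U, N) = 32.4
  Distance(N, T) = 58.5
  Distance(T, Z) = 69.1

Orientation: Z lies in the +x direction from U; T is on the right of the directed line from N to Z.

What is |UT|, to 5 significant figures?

26.132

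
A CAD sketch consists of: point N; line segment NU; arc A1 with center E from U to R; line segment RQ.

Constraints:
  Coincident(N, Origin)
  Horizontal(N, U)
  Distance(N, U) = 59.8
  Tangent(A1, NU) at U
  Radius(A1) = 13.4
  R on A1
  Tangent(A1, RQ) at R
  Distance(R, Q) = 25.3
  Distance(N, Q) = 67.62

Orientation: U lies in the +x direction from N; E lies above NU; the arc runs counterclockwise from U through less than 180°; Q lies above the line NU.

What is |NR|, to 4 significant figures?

73.39

Checks: |EU| = 13.40 ✓; |ER| = 13.40 ✓; ∠(ER, RQ) = 90.00° ✓; |RQ| = 25.30 ✓; |NQ| = 67.62 ✓.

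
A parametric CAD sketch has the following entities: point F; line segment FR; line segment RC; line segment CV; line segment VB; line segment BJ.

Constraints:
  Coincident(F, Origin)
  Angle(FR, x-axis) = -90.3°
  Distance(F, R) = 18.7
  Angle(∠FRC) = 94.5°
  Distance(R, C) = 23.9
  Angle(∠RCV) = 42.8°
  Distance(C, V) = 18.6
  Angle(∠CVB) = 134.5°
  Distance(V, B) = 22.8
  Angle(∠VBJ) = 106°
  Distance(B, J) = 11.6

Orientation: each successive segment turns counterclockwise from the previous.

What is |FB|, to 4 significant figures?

13.13

∠RCV = 42.8° gives CV at 132.4° from the x-axis; with |CV| = 18.6, V = (11.18, -6.964). ∠CVB = 134.5° gives VB at 177.9° from the x-axis; with |VB| = 22.8, B = (-11.61, -6.129). Then |FB| = |B − F| = 13.13.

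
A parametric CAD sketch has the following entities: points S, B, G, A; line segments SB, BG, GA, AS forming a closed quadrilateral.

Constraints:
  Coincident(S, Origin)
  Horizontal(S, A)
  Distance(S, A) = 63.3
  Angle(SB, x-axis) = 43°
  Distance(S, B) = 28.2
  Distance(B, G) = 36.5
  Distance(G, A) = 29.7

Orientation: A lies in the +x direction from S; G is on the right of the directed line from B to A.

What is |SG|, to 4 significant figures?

39.22

Checks: |BG| = 36.50 ✓; |GA| = 29.70 ✓.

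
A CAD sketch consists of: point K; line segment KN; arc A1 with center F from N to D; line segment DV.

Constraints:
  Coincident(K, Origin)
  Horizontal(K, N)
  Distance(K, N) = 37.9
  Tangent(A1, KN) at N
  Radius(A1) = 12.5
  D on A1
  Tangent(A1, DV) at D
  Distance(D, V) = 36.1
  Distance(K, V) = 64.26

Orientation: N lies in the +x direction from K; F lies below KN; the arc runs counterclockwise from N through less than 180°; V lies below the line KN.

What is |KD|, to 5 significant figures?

31.341

K is at the origin; K and N share the same y with |KN| = 37.9 and N on the +x side, so N = (37.900, 0.0000). The tangent condition forces FN to be normal to KN, so F = N + (0, -12.5) = (37.900, -12.500). Since FD ⟂ DV (tangency), |FV| = √(12.5² + 36.1²) = 38.203 regardless of where D sits on A1. So V lies on both circle(K, 64.26) and circle(F, 38.203); the below-KN intersection is V = (39.523, -50.668). D is the foot of the tangent from V: D = (26.272, -17.088).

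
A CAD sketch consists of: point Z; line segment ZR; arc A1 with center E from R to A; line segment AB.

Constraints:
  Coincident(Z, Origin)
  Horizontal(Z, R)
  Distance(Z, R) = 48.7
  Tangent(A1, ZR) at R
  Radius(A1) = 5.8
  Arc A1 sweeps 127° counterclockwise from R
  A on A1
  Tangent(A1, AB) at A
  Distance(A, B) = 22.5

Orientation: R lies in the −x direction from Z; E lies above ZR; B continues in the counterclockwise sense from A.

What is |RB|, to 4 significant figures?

28.68

On A1, R sits at bearing -90° from E; a 127° counterclockwise sweep puts A at bearing 37°, so A = E + 5.8·(cos 37°, sin 37°) = (-44.07, 9.291). Tangency of A1 to AB means the radius EA is perpendicular to AB, so AB runs along (−sin 37°, cos 37°); with |AB| = 22.5, B = (-57.61, 27.26). Then |RB| = |B − R| = 28.68.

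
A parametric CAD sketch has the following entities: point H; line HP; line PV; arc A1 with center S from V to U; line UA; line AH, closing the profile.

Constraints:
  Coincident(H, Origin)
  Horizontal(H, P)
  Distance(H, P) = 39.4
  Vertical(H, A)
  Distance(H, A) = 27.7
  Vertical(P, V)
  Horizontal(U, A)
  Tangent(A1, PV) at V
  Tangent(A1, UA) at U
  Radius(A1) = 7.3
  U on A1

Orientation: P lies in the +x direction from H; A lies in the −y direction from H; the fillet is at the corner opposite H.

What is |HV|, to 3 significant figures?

44.4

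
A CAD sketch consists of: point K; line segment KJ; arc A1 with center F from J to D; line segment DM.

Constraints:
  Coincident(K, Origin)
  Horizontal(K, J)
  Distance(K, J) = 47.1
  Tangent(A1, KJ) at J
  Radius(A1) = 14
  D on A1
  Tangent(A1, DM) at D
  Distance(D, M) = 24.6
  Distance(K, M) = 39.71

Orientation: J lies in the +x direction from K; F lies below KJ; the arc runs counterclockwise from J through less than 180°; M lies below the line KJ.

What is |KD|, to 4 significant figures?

35.26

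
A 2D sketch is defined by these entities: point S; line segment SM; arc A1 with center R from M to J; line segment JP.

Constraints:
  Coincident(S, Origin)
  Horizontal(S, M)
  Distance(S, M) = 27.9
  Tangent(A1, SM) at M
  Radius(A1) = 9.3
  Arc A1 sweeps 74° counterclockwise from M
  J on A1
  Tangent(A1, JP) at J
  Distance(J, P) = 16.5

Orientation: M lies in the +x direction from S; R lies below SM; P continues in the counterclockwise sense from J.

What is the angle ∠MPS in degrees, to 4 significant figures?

63.36°

S is at the origin; SM is horizontal with |SM| = 27.9 and M on the +x side, so M = (27.90, 0.000). Tangency of A1 to SM means the radius RM is perpendicular to SM, so R = M + (0, -9.3) = (27.90, -9.300). On A1, M sits at bearing 90° from R; a 74° counterclockwise sweep puts J at bearing 164°, so J = R + 9.3·(cos 164°, sin 164°) = (18.96, -6.737). A1 meets JP tangentially, so RJ is at right angles to JP, so JP runs along (−sin 164°, cos 164°); with |JP| = 16.5, P = (14.41, -22.60). Then cos ∠MPS = PM·PS / (|PM||PS|), giving 63.36°.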